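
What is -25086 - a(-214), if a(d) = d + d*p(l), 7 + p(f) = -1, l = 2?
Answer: -26584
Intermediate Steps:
p(f) = -8 (p(f) = -7 - 1 = -8)
a(d) = -7*d (a(d) = d + d*(-8) = d - 8*d = -7*d)
-25086 - a(-214) = -25086 - (-7)*(-214) = -25086 - 1*1498 = -25086 - 1498 = -26584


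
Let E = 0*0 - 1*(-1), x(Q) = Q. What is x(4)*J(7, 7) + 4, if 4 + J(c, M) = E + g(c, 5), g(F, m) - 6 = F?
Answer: 44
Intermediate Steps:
g(F, m) = 6 + F
E = 1 (E = 0 + 1 = 1)
J(c, M) = 3 + c (J(c, M) = -4 + (1 + (6 + c)) = -4 + (7 + c) = 3 + c)
x(4)*J(7, 7) + 4 = 4*(3 + 7) + 4 = 4*10 + 4 = 40 + 4 = 44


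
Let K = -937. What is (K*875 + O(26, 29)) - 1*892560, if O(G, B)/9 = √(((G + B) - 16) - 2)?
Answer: -1712435 + 9*√37 ≈ -1.7124e+6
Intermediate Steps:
O(G, B) = 9*√(-18 + B + G) (O(G, B) = 9*√(((G + B) - 16) - 2) = 9*√(((B + G) - 16) - 2) = 9*√((-16 + B + G) - 2) = 9*√(-18 + B + G))
(K*875 + O(26, 29)) - 1*892560 = (-937*875 + 9*√(-18 + 29 + 26)) - 1*892560 = (-819875 + 9*√37) - 892560 = -1712435 + 9*√37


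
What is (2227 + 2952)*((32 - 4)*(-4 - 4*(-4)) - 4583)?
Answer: -21995213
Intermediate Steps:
(2227 + 2952)*((32 - 4)*(-4 - 4*(-4)) - 4583) = 5179*(28*(-4 + 16) - 4583) = 5179*(28*12 - 4583) = 5179*(336 - 4583) = 5179*(-4247) = -21995213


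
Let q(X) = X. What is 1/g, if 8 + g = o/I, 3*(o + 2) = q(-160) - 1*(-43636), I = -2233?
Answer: -319/4622 ≈ -0.069018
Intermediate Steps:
o = 14490 (o = -2 + (-160 - 1*(-43636))/3 = -2 + (-160 + 43636)/3 = -2 + (⅓)*43476 = -2 + 14492 = 14490)
g = -4622/319 (g = -8 + 14490/(-2233) = -8 + 14490*(-1/2233) = -8 - 2070/319 = -4622/319 ≈ -14.489)
1/g = 1/(-4622/319) = -319/4622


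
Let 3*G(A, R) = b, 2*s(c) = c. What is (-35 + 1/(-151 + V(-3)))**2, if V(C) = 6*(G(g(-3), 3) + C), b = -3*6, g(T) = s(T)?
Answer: 51494976/42025 ≈ 1225.3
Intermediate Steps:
s(c) = c/2
g(T) = T/2
b = -18
G(A, R) = -6 (G(A, R) = (1/3)*(-18) = -6)
V(C) = -36 + 6*C (V(C) = 6*(-6 + C) = -36 + 6*C)
(-35 + 1/(-151 + V(-3)))**2 = (-35 + 1/(-151 + (-36 + 6*(-3))))**2 = (-35 + 1/(-151 + (-36 - 18)))**2 = (-35 + 1/(-151 - 54))**2 = (-35 + 1/(-205))**2 = (-35 - 1/205)**2 = (-7176/205)**2 = 51494976/42025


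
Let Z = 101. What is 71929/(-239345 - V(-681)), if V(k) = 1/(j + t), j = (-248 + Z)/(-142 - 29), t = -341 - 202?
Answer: -2222749958/7396239133 ≈ -0.30052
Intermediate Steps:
t = -543
j = 49/57 (j = (-248 + 101)/(-142 - 29) = -147/(-171) = -147*(-1/171) = 49/57 ≈ 0.85965)
V(k) = -57/30902 (V(k) = 1/(49/57 - 543) = 1/(-30902/57) = -57/30902)
71929/(-239345 - V(-681)) = 71929/(-239345 - 1*(-57/30902)) = 71929/(-239345 + 57/30902) = 71929/(-7396239133/30902) = 71929*(-30902/7396239133) = -2222749958/7396239133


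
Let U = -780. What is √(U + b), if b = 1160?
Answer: 2*√95 ≈ 19.494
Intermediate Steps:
√(U + b) = √(-780 + 1160) = √380 = 2*√95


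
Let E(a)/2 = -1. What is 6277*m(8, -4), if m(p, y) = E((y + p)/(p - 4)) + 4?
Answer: 12554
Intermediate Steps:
E(a) = -2 (E(a) = 2*(-1) = -2)
m(p, y) = 2 (m(p, y) = -2 + 4 = 2)
6277*m(8, -4) = 6277*2 = 12554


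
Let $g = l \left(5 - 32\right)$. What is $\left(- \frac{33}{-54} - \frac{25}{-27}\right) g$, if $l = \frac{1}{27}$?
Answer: $- \frac{83}{54} \approx -1.537$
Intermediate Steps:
$l = \frac{1}{27} \approx 0.037037$
$g = -1$ ($g = \frac{5 - 32}{27} = \frac{1}{27} \left(-27\right) = -1$)
$\left(- \frac{33}{-54} - \frac{25}{-27}\right) g = \left(- \frac{33}{-54} - \frac{25}{-27}\right) \left(-1\right) = \left(\left(-33\right) \left(- \frac{1}{54}\right) - - \frac{25}{27}\right) \left(-1\right) = \left(\frac{11}{18} + \frac{25}{27}\right) \left(-1\right) = \frac{83}{54} \left(-1\right) = - \frac{83}{54}$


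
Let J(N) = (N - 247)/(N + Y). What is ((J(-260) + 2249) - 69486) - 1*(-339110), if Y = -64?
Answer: 29362453/108 ≈ 2.7187e+5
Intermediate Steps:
J(N) = (-247 + N)/(-64 + N) (J(N) = (N - 247)/(N - 64) = (-247 + N)/(-64 + N))
((J(-260) + 2249) - 69486) - 1*(-339110) = (((-247 - 260)/(-64 - 260) + 2249) - 69486) - 1*(-339110) = ((-507/(-324) + 2249) - 69486) + 339110 = ((-1/324*(-507) + 2249) - 69486) + 339110 = ((169/108 + 2249) - 69486) + 339110 = (243061/108 - 69486) + 339110 = -7261427/108 + 339110 = 29362453/108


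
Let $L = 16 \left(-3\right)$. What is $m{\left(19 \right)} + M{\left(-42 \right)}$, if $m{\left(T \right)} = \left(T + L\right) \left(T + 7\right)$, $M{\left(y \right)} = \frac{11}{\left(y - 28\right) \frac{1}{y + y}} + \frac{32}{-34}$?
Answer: $- \frac{63048}{85} \approx -741.74$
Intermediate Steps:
$L = -48$
$M{\left(y \right)} = - \frac{16}{17} + \frac{22 y}{-28 + y}$ ($M{\left(y \right)} = \frac{11}{\left(-28 + y\right) \frac{1}{2 y}} + 32 \left(- \frac{1}{34}\right) = \frac{11}{\left(-28 + y\right) \frac{1}{2 y}} - \frac{16}{17} = \frac{11}{\frac{1}{2} \frac{1}{y} \left(-28 + y\right)} - \frac{16}{17} = 11 \frac{2 y}{-28 + y} - \frac{16}{17} = \frac{22 y}{-28 + y} - \frac{16}{17} = - \frac{16}{17} + \frac{22 y}{-28 + y}$)
$m{\left(T \right)} = \left(-48 + T\right) \left(7 + T\right)$ ($m{\left(T \right)} = \left(T - 48\right) \left(T + 7\right) = \left(-48 + T\right) \left(7 + T\right)$)
$m{\left(19 \right)} + M{\left(-42 \right)} = \left(-336 + 19^{2} - 779\right) + \frac{2 \left(224 + 179 \left(-42\right)\right)}{17 \left(-28 - 42\right)} = \left(-336 + 361 - 779\right) + \frac{2 \left(224 - 7518\right)}{17 \left(-70\right)} = -754 + \frac{2}{17} \left(- \frac{1}{70}\right) \left(-7294\right) = -754 + \frac{1042}{85} = - \frac{63048}{85}$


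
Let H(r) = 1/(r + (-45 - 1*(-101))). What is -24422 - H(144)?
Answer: -4884401/200 ≈ -24422.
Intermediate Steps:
H(r) = 1/(56 + r) (H(r) = 1/(r + (-45 + 101)) = 1/(r + 56) = 1/(56 + r))
-24422 - H(144) = -24422 - 1/(56 + 144) = -24422 - 1/200 = -4884401/200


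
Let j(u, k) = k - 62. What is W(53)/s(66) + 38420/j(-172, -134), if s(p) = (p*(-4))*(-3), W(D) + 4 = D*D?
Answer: -226355/1176 ≈ -192.48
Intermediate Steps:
j(u, k) = -62 + k
W(D) = -4 + D² (W(D) = -4 + D*D = -4 + D²)
s(p) = 12*p (s(p) = -4*p*(-3) = 12*p)
W(53)/s(66) + 38420/j(-172, -134) = (-4 + 53²)/((12*66)) + 38420/(-62 - 134) = (-4 + 2809)/792 + 38420/(-196) = 2805*(1/792) + 38420*(-1/196) = 85/24 - 9605/49 = -226355/1176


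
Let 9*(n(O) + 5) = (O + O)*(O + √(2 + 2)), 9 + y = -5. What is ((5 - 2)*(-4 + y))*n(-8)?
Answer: -306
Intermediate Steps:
y = -14 (y = -9 - 5 = -14)
n(O) = -5 + 2*O*(2 + O)/9 (n(O) = -5 + ((O + O)*(O + √(2 + 2)))/9 = -5 + ((2*O)*(O + √4))/9 = -5 + ((2*O)*(O + 2))/9 = -5 + ((2*O)*(2 + O))/9 = -5 + (2*O*(2 + O))/9 = -5 + 2*O*(2 + O)/9)
((5 - 2)*(-4 + y))*n(-8) = ((5 - 2)*(-4 - 14))*(-5 + (2/9)*(-8)² + (4/9)*(-8)) = (3*(-18))*(-5 + (2/9)*64 - 32/9) = -54*(-5 + 128/9 - 32/9) = -54*17/3 = -306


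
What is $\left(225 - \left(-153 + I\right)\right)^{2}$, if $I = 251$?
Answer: $16129$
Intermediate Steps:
$\left(225 - \left(-153 + I\right)\right)^{2} = \left(225 + \left(153 - 251\right)\right)^{2} = \left(225 - 98\right)^{2} = 127^{2} = 16129$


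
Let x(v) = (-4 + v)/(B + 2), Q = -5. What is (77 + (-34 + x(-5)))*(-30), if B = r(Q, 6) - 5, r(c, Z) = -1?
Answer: -2715/2 ≈ -1357.5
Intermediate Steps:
B = -6 (B = -1 - 5 = -6)
x(v) = 1 - v/4 (x(v) = (-4 + v)/(-6 + 2) = (-4 + v)/(-4) = (-4 + v)*(-1/4) = 1 - v/4)
(77 + (-34 + x(-5)))*(-30) = (77 + (-34 + (1 - 1/4*(-5))))*(-30) = (77 + (-34 + (1 + 5/4)))*(-30) = (77 + (-34 + 9/4))*(-30) = (77 - 127/4)*(-30) = (181/4)*(-30) = -2715/2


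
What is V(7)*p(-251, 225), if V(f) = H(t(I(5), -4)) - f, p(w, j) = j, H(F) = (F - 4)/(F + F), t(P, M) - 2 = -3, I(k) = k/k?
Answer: -2025/2 ≈ -1012.5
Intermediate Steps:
I(k) = 1
t(P, M) = -1 (t(P, M) = 2 - 3 = -1)
H(F) = (-4 + F)/(2*F) (H(F) = (-4 + F)/((2*F)) = (-4 + F)*(1/(2*F)) = (-4 + F)/(2*F))
V(f) = 5/2 - f (V(f) = (1/2)*(-4 - 1)/(-1) - f = (1/2)*(-1)*(-5) - f = 5/2 - f)
V(7)*p(-251, 225) = (5/2 - 1*7)*225 = (5/2 - 7)*225 = -9/2*225 = -2025/2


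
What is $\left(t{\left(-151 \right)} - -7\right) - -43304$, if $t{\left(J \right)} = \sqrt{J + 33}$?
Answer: $43311 + i \sqrt{118} \approx 43311.0 + 10.863 i$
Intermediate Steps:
$t{\left(J \right)} = \sqrt{33 + J}$
$\left(t{\left(-151 \right)} - -7\right) - -43304 = \left(\sqrt{33 - 151} - -7\right) - -43304 = \left(\sqrt{-118} + 7\right) + 43304 = \left(i \sqrt{118} + 7\right) + 43304 = \left(7 + i \sqrt{118}\right) + 43304 = 43311 + i \sqrt{118}$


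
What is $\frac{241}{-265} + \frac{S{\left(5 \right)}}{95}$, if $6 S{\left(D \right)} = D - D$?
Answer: $- \frac{241}{265} \approx -0.90943$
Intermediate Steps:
$S{\left(D \right)} = 0$ ($S{\left(D \right)} = \frac{D - D}{6} = \frac{1}{6} \cdot 0 = 0$)
$\frac{241}{-265} + \frac{S{\left(5 \right)}}{95} = \frac{241}{-265} + \frac{0}{95} = 241 \left(- \frac{1}{265}\right) + 0 \cdot \frac{1}{95} = - \frac{241}{265} + 0 = - \frac{241}{265}$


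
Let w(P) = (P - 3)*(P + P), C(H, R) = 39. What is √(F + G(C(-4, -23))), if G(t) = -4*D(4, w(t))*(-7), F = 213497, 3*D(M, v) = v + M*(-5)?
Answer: √2155665/3 ≈ 489.41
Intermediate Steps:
w(P) = 2*P*(-3 + P) (w(P) = (-3 + P)*(2*P) = 2*P*(-3 + P))
D(M, v) = -5*M/3 + v/3 (D(M, v) = (v + M*(-5))/3 = (v - 5*M)/3 = -5*M/3 + v/3)
G(t) = -560/3 + 56*t*(-3 + t)/3 (G(t) = -4*(-5/3*4 + (2*t*(-3 + t))/3)*(-7) = -4*(-20/3 + 2*t*(-3 + t)/3)*(-7) = (80/3 - 8*t*(-3 + t)/3)*(-7) = -560/3 + 56*t*(-3 + t)/3)
√(F + G(C(-4, -23))) = √(213497 + (-560/3 + (56/3)*39*(-3 + 39))) = √(213497 + (-560/3 + (56/3)*39*36)) = √(213497 + (-560/3 + 26208)) = √(213497 + 78064/3) = √(718555/3) = √2155665/3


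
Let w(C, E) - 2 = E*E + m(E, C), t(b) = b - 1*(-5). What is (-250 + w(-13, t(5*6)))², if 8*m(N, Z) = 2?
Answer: 15280281/16 ≈ 9.5502e+5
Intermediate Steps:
m(N, Z) = ¼ (m(N, Z) = (⅛)*2 = ¼)
t(b) = 5 + b (t(b) = b + 5 = 5 + b)
w(C, E) = 9/4 + E² (w(C, E) = 2 + (E*E + ¼) = 2 + (E² + ¼) = 2 + (¼ + E²) = 9/4 + E²)
(-250 + w(-13, t(5*6)))² = (-250 + (9/4 + (5 + 5*6)²))² = (-250 + (9/4 + (5 + 30)²))² = (-250 + (9/4 + 35²))² = (-250 + (9/4 + 1225))² = (-250 + 4909/4)² = (3909/4)² = 15280281/16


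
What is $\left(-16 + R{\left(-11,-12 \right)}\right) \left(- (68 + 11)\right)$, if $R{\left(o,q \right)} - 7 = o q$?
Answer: $-9717$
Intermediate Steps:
$R{\left(o,q \right)} = 7 + o q$
$\left(-16 + R{\left(-11,-12 \right)}\right) \left(- (68 + 11)\right) = \left(-16 + \left(7 - -132\right)\right) \left(- (68 + 11)\right) = \left(-16 + \left(7 + 132\right)\right) \left(\left(-1\right) 79\right) = \left(-16 + 139\right) \left(-79\right) = 123 \left(-79\right) = -9717$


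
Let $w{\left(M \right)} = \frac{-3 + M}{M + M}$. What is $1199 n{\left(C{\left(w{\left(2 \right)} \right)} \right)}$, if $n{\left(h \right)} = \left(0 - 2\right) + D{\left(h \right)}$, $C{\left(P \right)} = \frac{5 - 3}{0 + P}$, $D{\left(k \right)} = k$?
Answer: $-11990$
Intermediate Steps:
$w{\left(M \right)} = \frac{-3 + M}{2 M}$
$C{\left(P \right)} = \frac{2}{P}$
$n{\left(h \right)} = -2 + h$ ($n{\left(h \right)} = \left(0 - 2\right) + h = -2 + h$)
$1199 n{\left(C{\left(w{\left(2 \right)} \right)} \right)} = 1199 \left(-2 + \frac{2}{\frac{1}{2} \cdot \frac{1}{2} \left(-3 + 2\right)}\right) = 1199 \left(-2 + \frac{2}{\frac{1}{2} \cdot \frac{1}{2} \left(-1\right)}\right) = 1199 \left(-2 + \frac{2}{- \frac{1}{4}}\right) = 1199 \left(-2 + 2 \left(-4\right)\right) = 1199 \left(-2 - 8\right) = 1199 \left(-10\right) = -11990$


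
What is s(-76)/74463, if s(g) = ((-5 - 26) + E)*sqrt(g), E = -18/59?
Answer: -3694*I*sqrt(19)/4393317 ≈ -0.0036651*I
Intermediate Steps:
E = -18/59 (E = -18*1/59 = -18/59 ≈ -0.30508)
s(g) = -1847*sqrt(g)/59 (s(g) = ((-5 - 26) - 18/59)*sqrt(g) = (-31 - 18/59)*sqrt(g) = -1847*sqrt(g)/59)
s(-76)/74463 = -3694*I*sqrt(19)/59/74463 = -3694*I*sqrt(19)/59*(1/74463) = -3694*I*sqrt(19)/4393317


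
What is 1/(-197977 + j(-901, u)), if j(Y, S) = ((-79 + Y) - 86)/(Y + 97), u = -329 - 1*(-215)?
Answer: -402/79586221 ≈ -5.0511e-6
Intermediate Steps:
u = -114 (u = -329 + 215 = -114)
j(Y, S) = (-165 + Y)/(97 + Y)
1/(-197977 + j(-901, u)) = 1/(-197977 + (-165 - 901)/(97 - 901)) = 1/(-197977 - 1066/(-804)) = 1/(-197977 - 1/804*(-1066)) = 1/(-197977 + 533/402) = 1/(-79586221/402) = -402/79586221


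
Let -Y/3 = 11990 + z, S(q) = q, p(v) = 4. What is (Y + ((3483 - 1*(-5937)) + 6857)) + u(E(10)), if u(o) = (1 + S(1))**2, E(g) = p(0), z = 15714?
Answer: -66831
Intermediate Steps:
E(g) = 4
Y = -83112 (Y = -3*(11990 + 15714) = -3*27704 = -83112)
u(o) = 4 (u(o) = (1 + 1)**2 = 2**2 = 4)
(Y + ((3483 - 1*(-5937)) + 6857)) + u(E(10)) = (-83112 + ((3483 - 1*(-5937)) + 6857)) + 4 = (-83112 + ((3483 + 5937) + 6857)) + 4 = (-83112 + (9420 + 6857)) + 4 = (-83112 + 16277) + 4 = -66835 + 4 = -66831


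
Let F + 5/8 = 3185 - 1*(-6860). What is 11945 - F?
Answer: 15205/8 ≈ 1900.6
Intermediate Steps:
F = 80355/8 (F = -5/8 + (3185 - 1*(-6860)) = -5/8 + (3185 + 6860) = -5/8 + 10045 = 80355/8 ≈ 10044.)
11945 - F = 11945 - 1*80355/8 = 11945 - 80355/8 = 15205/8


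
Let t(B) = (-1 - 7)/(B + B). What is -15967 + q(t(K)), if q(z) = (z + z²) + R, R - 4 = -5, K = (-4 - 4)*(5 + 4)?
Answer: -5173613/324 ≈ -15968.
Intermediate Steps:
K = -72 (K = -8*9 = -72)
R = -1 (R = 4 - 5 = -1)
t(B) = -4/B (t(B) = -8*1/(2*B) = -4/B)
q(z) = -1 + z + z² (q(z) = (z + z²) - 1 = -1 + z + z²)
-15967 + q(t(K)) = -15967 + (-1 - 4/(-72) + (-4/(-72))²) = -15967 + (-1 - 4*(-1/72) + (-4*(-1/72))²) = -15967 + (-1 + 1/18 + (1/18)²) = -15967 + (-1 + 1/18 + 1/324) = -15967 - 305/324 = -5173613/324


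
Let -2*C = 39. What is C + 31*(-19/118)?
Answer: -1445/59 ≈ -24.492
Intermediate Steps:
C = -39/2 (C = -½*39 = -39/2 ≈ -19.500)
C + 31*(-19/118) = -39/2 + 31*(-19/118) = -39/2 - 589/118 = -1445/59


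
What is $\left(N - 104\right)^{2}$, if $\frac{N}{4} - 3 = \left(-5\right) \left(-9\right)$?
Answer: $7744$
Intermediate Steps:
$N = 192$ ($N = 12 + 4 \left(\left(-5\right) \left(-9\right)\right) = 12 + 4 \cdot 45 = 12 + 180 = 192$)
$\left(N - 104\right)^{2} = \left(192 - 104\right)^{2} = 88^{2} = 7744$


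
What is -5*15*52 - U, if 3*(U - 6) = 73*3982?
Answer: -302404/3 ≈ -1.0080e+5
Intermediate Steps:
U = 290704/3 (U = 6 + (73*3982)/3 = 6 + (⅓)*290686 = 6 + 290686/3 = 290704/3 ≈ 96901.)
-5*15*52 - U = -5*15*52 - 1*290704/3 = -75*52 - 290704/3 = -3900 - 290704/3 = -302404/3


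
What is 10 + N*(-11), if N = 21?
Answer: -221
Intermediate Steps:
10 + N*(-11) = 10 + 21*(-11) = 10 - 231 = -221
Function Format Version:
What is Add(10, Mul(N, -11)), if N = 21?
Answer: -221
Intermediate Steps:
Add(10, Mul(N, -11)) = Add(10, Mul(21, -11)) = Add(10, -231) = -221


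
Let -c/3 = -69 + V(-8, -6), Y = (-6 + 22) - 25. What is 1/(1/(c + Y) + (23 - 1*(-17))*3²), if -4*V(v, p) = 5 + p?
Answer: 789/284044 ≈ 0.0027777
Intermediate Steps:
V(v, p) = -5/4 - p/4 (V(v, p) = -(5 + p)/4 = -5/4 - p/4)
Y = -9 (Y = 16 - 25 = -9)
c = 825/4 (c = -3*(-69 + (-5/4 - ¼*(-6))) = -3*(-69 + (-5/4 + 3/2)) = -3*(-69 + ¼) = -3*(-275/4) = 825/4 ≈ 206.25)
1/(1/(c + Y) + (23 - 1*(-17))*3²) = 1/(1/(825/4 - 9) + (23 - 1*(-17))*3²) = 1/(1/(789/4) + (23 + 17)*9) = 1/(4/789 + 40*9) = 1/(4/789 + 360) = 1/(284044/789) = 789/284044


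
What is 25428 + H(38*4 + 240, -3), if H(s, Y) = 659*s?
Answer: 283756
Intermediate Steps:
25428 + H(38*4 + 240, -3) = 25428 + 659*(38*4 + 240) = 25428 + 659*(152 + 240) = 25428 + 659*392 = 25428 + 258328 = 283756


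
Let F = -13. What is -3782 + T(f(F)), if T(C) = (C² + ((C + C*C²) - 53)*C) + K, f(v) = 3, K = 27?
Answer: -3815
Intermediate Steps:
T(C) = 27 + C² + C*(-53 + C + C³) (T(C) = (C² + ((C + C*C²) - 53)*C) + 27 = (C² + ((C + C³) - 53)*C) + 27 = (C² + (-53 + C + C³)*C) + 27 = (C² + C*(-53 + C + C³)) + 27 = 27 + C² + C*(-53 + C + C³))
-3782 + T(f(F)) = -3782 + (27 + 3⁴ - 53*3 + 2*3²) = -3782 + (27 + 81 - 159 + 2*9) = -3782 + (27 + 81 - 159 + 18) = -3782 - 33 = -3815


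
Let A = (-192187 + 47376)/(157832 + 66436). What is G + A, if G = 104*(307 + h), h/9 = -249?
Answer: -45108513259/224268 ≈ -2.0114e+5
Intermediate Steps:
h = -2241 (h = 9*(-249) = -2241)
A = -144811/224268 ≈ -0.64571
G = -201136 (G = 104*(307 - 2241) = 104*(-1934) = -201136)
G + A = -201136 - 144811/224268 = -45108513259/224268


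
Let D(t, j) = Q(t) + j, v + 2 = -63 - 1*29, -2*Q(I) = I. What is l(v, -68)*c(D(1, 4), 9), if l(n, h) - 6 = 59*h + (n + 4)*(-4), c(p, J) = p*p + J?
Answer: -154955/2 ≈ -77478.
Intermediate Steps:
Q(I) = -I/2
v = -94 (v = -2 + (-63 - 1*29) = -2 + (-63 - 29) = -2 - 92 = -94)
D(t, j) = j - t/2 (D(t, j) = -t/2 + j = j - t/2)
c(p, J) = J + p**2 (c(p, J) = p**2 + J = J + p**2)
l(n, h) = -10 - 4*n + 59*h (l(n, h) = 6 + (59*h + (n + 4)*(-4)) = 6 + (59*h + (4 + n)*(-4)) = 6 + (59*h + (-16 - 4*n)) = 6 + (-16 - 4*n + 59*h) = -10 - 4*n + 59*h)
l(v, -68)*c(D(1, 4), 9) = (-10 - 4*(-94) + 59*(-68))*(9 + (4 - 1/2*1)**2) = (-10 + 376 - 4012)*(9 + (4 - 1/2)**2) = -3646*(9 + (7/2)**2) = -3646*(9 + 49/4) = -3646*85/4 = -154955/2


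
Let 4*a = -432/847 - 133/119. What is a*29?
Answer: -679673/57596 ≈ -11.801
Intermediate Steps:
a = -23437/57596 (a = (-432/847 - 133/119)/4 = (-432*1/847 - 133*1/119)/4 = (-432/847 - 19/17)/4 = (¼)*(-23437/14399) = -23437/57596 ≈ -0.40692)
a*29 = -23437/57596*29 = -679673/57596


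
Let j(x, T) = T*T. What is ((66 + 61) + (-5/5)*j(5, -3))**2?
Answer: 13924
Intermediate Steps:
j(x, T) = T**2
((66 + 61) + (-5/5)*j(5, -3))**2 = ((66 + 61) - 5/5*(-3)**2)**2 = (127 - 5*1/5*9)**2 = (127 - 1*9)**2 = (127 - 9)**2 = 118**2 = 13924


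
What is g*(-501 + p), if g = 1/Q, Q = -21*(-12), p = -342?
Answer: -281/84 ≈ -3.3452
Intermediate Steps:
Q = 252
g = 1/252 ≈ 0.0039683
g*(-501 + p) = (-501 - 342)/252 = (1/252)*(-843) = -281/84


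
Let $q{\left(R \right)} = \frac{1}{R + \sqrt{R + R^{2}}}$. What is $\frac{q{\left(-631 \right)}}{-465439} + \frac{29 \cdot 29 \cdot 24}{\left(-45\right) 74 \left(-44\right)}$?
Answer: $\frac{391440304}{2841505095} + \frac{3 \sqrt{44170}}{293692009} \approx 0.13776$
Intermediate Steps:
$\frac{q{\left(-631 \right)}}{-465439} + \frac{29 \cdot 29 \cdot 24}{\left(-45\right) 74 \left(-44\right)} = \frac{1}{\left(-631 + \sqrt{- 631 \left(1 - 631\right)}\right) \left(-465439\right)} + \frac{29 \cdot 29 \cdot 24}{\left(-45\right) 74 \left(-44\right)} = \frac{1}{-631 + \sqrt{\left(-631\right) \left(-630\right)}} \left(- \frac{1}{465439}\right) + \frac{841 \cdot 24}{\left(-3330\right) \left(-44\right)} = \frac{1}{-631 + \sqrt{397530}} \left(- \frac{1}{465439}\right) + \frac{20184}{146520} = \frac{1}{-631 + 3 \sqrt{44170}} \left(- \frac{1}{465439}\right) + 20184 \cdot \frac{1}{146520} = - \frac{1}{465439 \left(-631 + 3 \sqrt{44170}\right)} + \frac{841}{6105} = \frac{841}{6105} - \frac{1}{465439 \left(-631 + 3 \sqrt{44170}\right)}$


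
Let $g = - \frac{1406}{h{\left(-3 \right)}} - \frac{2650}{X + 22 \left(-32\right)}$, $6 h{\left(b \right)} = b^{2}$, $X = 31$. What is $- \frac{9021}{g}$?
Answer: $\frac{18213399}{1884526} \approx 9.6647$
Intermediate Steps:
$h{\left(b \right)} = \frac{b^{2}}{6}$
$g = - \frac{1884526}{2019}$ ($g = - \frac{1406}{\frac{1}{6} \left(-3\right)^{2}} - \frac{2650}{31 + 22 \left(-32\right)} = - \frac{1406}{\frac{1}{6} \cdot 9} - \frac{2650}{31 - 704} = - \frac{1406}{\frac{3}{2}} - \frac{2650}{-673} = \left(-1406\right) \frac{2}{3} - - \frac{2650}{673} = - \frac{2812}{3} + \frac{2650}{673} = - \frac{1884526}{2019} \approx -933.4$)
$- \frac{9021}{g} = - \frac{9021}{- \frac{1884526}{2019}} = \left(-9021\right) \left(- \frac{2019}{1884526}\right) = \frac{18213399}{1884526}$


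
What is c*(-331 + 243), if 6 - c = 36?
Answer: 2640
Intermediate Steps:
c = -30 (c = 6 - 1*36 = 6 - 36 = -30)
c*(-331 + 243) = -30*(-331 + 243) = -30*(-88) = 2640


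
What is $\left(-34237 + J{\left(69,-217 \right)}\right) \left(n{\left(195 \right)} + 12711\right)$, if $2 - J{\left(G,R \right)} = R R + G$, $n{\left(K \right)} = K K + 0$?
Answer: $-4129555248$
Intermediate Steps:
$n{\left(K \right)} = K^{2}$ ($n{\left(K \right)} = K^{2} + 0 = K^{2}$)
$J{\left(G,R \right)} = 2 - G - R^{2}$ ($J{\left(G,R \right)} = 2 - \left(R R + G\right) = 2 - \left(R^{2} + G\right) = 2 - \left(G + R^{2}\right) = 2 - G - R^{2}$)
$\left(-34237 + J{\left(69,-217 \right)}\right) \left(n{\left(195 \right)} + 12711\right) = \left(-34237 - 47156\right) \left(195^{2} + 12711\right) = \left(-34237 - 47156\right) \left(38025 + 12711\right) = \left(-34237 - 47156\right) 50736 = \left(-81393\right) 50736 = -4129555248$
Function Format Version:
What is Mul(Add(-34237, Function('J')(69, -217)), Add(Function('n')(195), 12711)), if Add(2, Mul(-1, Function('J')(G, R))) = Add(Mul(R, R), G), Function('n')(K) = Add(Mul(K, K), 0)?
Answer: -4129555248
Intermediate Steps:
Function('n')(K) = Pow(K, 2) (Function('n')(K) = Add(Pow(K, 2), 0) = Pow(K, 2))
Function('J')(G, R) = Add(2, Mul(-1, G), Mul(-1, Pow(R, 2))) (Function('J')(G, R) = Add(2, Mul(-1, Add(Mul(R, R), G))) = Add(2, Mul(-1, Add(Pow(R, 2), G))) = Add(2, Mul(-1, Add(G, Pow(R, 2)))) = Add(2, Add(Mul(-1, G), Mul(-1, Pow(R, 2)))) = Add(2, Mul(-1, G), Mul(-1, Pow(R, 2))))
Mul(Add(-34237, Function('J')(69, -217)), Add(Function('n')(195), 12711)) = Mul(Add(-34237, Add(2, Mul(-1, 69), Mul(-1, Pow(-217, 2)))), Add(Pow(195, 2), 12711)) = Mul(Add(-34237, Add(2, -69, Mul(-1, 47089))), Add(38025, 12711)) = Mul(Add(-34237, Add(2, -69, -47089)), 50736) = Mul(Add(-34237, -47156), 50736) = Mul(-81393, 50736) = -4129555248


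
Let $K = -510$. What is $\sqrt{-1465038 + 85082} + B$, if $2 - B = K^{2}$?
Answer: $-260098 + 2 i \sqrt{344989} \approx -2.601 \cdot 10^{5} + 1174.7 i$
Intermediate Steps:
$B = -260098$ ($B = 2 - \left(-510\right)^{2} = 2 - 260100 = -260098$)
$\sqrt{-1465038 + 85082} + B = \sqrt{-1465038 + 85082} - 260098 = \sqrt{-1379956} - 260098 = 2 i \sqrt{344989} - 260098 = -260098 + 2 i \sqrt{344989}$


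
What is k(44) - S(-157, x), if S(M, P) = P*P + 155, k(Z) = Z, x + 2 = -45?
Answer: -2320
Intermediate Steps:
x = -47 (x = -2 - 45 = -47)
S(M, P) = 155 + P² (S(M, P) = P² + 155 = 155 + P²)
k(44) - S(-157, x) = 44 - (155 + (-47)²) = 44 - (155 + 2209) = 44 - 1*2364 = 44 - 2364 = -2320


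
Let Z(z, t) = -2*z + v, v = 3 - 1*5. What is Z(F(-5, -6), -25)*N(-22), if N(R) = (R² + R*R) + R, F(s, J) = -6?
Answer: 9460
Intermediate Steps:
v = -2 (v = 3 - 5 = -2)
Z(z, t) = -2 - 2*z (Z(z, t) = -2*z - 2 = -2 - 2*z)
N(R) = R + 2*R² (N(R) = (R² + R²) + R = 2*R² + R = R + 2*R²)
Z(F(-5, -6), -25)*N(-22) = (-2 - 2*(-6))*(-22*(1 + 2*(-22))) = (-2 + 12)*(-22*(1 - 44)) = 10*(-22*(-43)) = 10*946 = 9460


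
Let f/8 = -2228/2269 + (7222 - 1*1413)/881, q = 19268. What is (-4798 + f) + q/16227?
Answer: -154140818081894/32437594503 ≈ -4751.9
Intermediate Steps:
f = 89742024/1998989 (f = 8*(-2228/2269 + (7222 - 1*1413)/881) = 8*(-2228*1/2269 + (7222 - 1413)*(1/881)) = 8*(-2228/2269 + 5809*(1/881)) = 8*(-2228/2269 + 5809/881) = 8*(11217753/1998989) = 89742024/1998989 ≈ 44.894)
(-4798 + f) + q/16227 = (-4798 + 89742024/1998989) + 19268/16227 = -9501407198/1998989 + 19268*(1/16227) = -9501407198/1998989 + 19268/16227 = -154140818081894/32437594503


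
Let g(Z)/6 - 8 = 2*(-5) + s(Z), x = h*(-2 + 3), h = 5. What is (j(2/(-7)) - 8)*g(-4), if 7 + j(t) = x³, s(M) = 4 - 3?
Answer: -660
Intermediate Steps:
s(M) = 1
x = 5 (x = 5*(-2 + 3) = 5*1 = 5)
g(Z) = -6 (g(Z) = 48 + 6*(2*(-5) + 1) = 48 + 6*(-10 + 1) = 48 + 6*(-9) = 48 - 54 = -6)
j(t) = 118 (j(t) = -7 + 5³ = -7 + 125 = 118)
(j(2/(-7)) - 8)*g(-4) = (118 - 8)*(-6) = 110*(-6) = -660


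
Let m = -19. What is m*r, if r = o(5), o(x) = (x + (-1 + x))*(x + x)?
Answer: -1710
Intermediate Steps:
o(x) = 2*x*(-1 + 2*x) (o(x) = (-1 + 2*x)*(2*x) = 2*x*(-1 + 2*x))
r = 90 (r = 2*5*(-1 + 2*5) = 2*5*(-1 + 10) = 2*5*9 = 90)
m*r = -19*90 = -1710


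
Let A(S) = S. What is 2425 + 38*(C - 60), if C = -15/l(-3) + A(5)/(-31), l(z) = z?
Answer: 10195/31 ≈ 328.87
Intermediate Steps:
C = 150/31 (C = -15/(-3) + 5/(-31) = -15*(-⅓) + 5*(-1/31) = 5 - 5/31 = 150/31 ≈ 4.8387)
2425 + 38*(C - 60) = 2425 + 38*(150/31 - 60) = 2425 + 38*(-1710/31) = 2425 - 64980/31 = 10195/31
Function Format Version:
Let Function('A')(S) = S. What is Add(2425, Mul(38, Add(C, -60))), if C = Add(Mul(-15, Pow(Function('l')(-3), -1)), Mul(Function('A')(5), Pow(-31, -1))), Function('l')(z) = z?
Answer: Rational(10195, 31) ≈ 328.87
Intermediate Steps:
C = Rational(150, 31) (C = Add(Mul(-15, Pow(-3, -1)), Mul(5, Pow(-31, -1))) = Add(Mul(-15, Rational(-1, 3)), Mul(5, Rational(-1, 31))) = Add(5, Rational(-5, 31)) = Rational(150, 31) ≈ 4.8387)
Add(2425, Mul(38, Add(C, -60))) = Add(2425, Mul(38, Add(Rational(150, 31), -60))) = Add(2425, Mul(38, Rational(-1710, 31))) = Add(2425, Rational(-64980, 31)) = Rational(10195, 31)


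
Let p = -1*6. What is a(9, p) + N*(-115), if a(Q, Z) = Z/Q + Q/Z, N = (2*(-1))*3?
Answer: 4127/6 ≈ 687.83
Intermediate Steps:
N = -6 (N = -2*3 = -6)
p = -6
a(Q, Z) = Q/Z + Z/Q
a(9, p) + N*(-115) = (9/(-6) - 6/9) - 6*(-115) = (9*(-1/6) - 6*1/9) + 690 = (-3/2 - 2/3) + 690 = -13/6 + 690 = 4127/6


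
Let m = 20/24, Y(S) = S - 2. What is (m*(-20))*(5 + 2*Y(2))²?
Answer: -1250/3 ≈ -416.67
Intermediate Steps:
Y(S) = -2 + S
m = ⅚ (m = 20*(1/24) = ⅚ ≈ 0.83333)
(m*(-20))*(5 + 2*Y(2))² = ((⅚)*(-20))*(5 + 2*(-2 + 2))² = -50*(5 + 2*0)²/3 = -50*(5 + 0)²/3 = -50/3*5² = -50/3*25 = -1250/3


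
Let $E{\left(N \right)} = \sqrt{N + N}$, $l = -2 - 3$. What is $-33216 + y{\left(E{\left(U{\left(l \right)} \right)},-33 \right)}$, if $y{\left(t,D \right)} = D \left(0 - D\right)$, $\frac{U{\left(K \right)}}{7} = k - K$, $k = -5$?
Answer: $-34305$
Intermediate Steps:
$l = -5$
$U{\left(K \right)} = -35 - 7 K$ ($U{\left(K \right)} = 7 \left(-5 - K\right) = -35 - 7 K$)
$E{\left(N \right)} = \sqrt{2} \sqrt{N}$ ($E{\left(N \right)} = \sqrt{2 N} = \sqrt{2} \sqrt{N}$)
$y{\left(t,D \right)} = - D^{2}$ ($y{\left(t,D \right)} = D \left(- D\right) = - D^{2}$)
$-33216 + y{\left(E{\left(U{\left(l \right)} \right)},-33 \right)} = -33216 - \left(-33\right)^{2} = -33216 - 1089 = -34305$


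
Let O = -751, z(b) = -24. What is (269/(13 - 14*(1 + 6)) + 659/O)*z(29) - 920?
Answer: -52535384/63835 ≈ -822.99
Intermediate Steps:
(269/(13 - 14*(1 + 6)) + 659/O)*z(29) - 920 = (269/(13 - 14*(1 + 6)) + 659/(-751))*(-24) - 920 = (269/(13 - 14*7) + 659*(-1/751))*(-24) - 920 = (269/(13 - 98) - 659/751)*(-24) - 920 = (269/(-85) - 659/751)*(-24) - 920 = (269*(-1/85) - 659/751)*(-24) - 920 = (-269/85 - 659/751)*(-24) - 920 = -258034/63835*(-24) - 920 = 6192816/63835 - 920 = -52535384/63835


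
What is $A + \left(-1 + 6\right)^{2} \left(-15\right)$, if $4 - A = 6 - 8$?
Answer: $-369$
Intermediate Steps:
$A = 6$ ($A = 4 - \left(6 - 8\right) = 4 - -2 = 4 + 2 = 6$)
$A + \left(-1 + 6\right)^{2} \left(-15\right) = 6 + \left(-1 + 6\right)^{2} \left(-15\right) = 6 + 5^{2} \left(-15\right) = 6 + 25 \left(-15\right) = 6 - 375 = -369$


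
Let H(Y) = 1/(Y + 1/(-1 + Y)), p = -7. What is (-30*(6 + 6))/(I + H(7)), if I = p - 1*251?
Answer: 215/154 ≈ 1.3961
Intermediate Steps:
I = -258 (I = -7 - 1*251 = -7 - 251 = -258)
(-30*(6 + 6))/(I + H(7)) = (-30*(6 + 6))/(-258 + (-1 + 7)/(1 + 7² - 1*7)) = (-30*12)/(-258 + 6/(1 + 49 - 7)) = (-5*72)/(-258 + 6/43) = -360/(-258 + (1/43)*6) = -360/(-258 + 6/43) = -360/(-11088/43) = -360*(-43/11088) = 215/154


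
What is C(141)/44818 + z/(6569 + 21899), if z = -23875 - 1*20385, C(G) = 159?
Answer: -494779567/318969706 ≈ -1.5512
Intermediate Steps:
z = -44260 (z = -23875 - 20385 = -44260)
C(141)/44818 + z/(6569 + 21899) = 159/44818 - 44260/(6569 + 21899) = 159*(1/44818) - 44260/28468 = 159/44818 - 44260*1/28468 = 159/44818 - 11065/7117 = -494779567/318969706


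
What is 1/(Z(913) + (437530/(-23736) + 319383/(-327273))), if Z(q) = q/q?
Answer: -30109116/554280925 ≈ -0.054321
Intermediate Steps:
Z(q) = 1
1/(Z(913) + (437530/(-23736) + 319383/(-327273))) = 1/(1 + (437530/(-23736) + 319383/(-327273))) = 1/(1 + (437530*(-1/23736) + 319383*(-1/327273))) = 1/(1 + (-218765/11868 - 106461/109091)) = 1/(1 - 584390041/30109116) = 1/(-554280925/30109116) = -30109116/554280925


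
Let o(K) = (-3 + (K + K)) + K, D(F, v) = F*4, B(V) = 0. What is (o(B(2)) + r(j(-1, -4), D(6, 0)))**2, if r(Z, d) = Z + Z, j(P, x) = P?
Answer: 25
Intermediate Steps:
D(F, v) = 4*F
r(Z, d) = 2*Z
o(K) = -3 + 3*K (o(K) = (-3 + 2*K) + K = -3 + 3*K)
(o(B(2)) + r(j(-1, -4), D(6, 0)))**2 = ((-3 + 3*0) + 2*(-1))**2 = ((-3 + 0) - 2)**2 = (-3 - 2)**2 = (-5)**2 = 25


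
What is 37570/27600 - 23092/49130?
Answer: 12084749/13559880 ≈ 0.89121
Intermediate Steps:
37570/27600 - 23092/49130 = 37570*(1/27600) - 23092*1/49130 = 3757/2760 - 11546/24565 = 12084749/13559880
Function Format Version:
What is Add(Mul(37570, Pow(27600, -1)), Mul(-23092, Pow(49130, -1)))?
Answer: Rational(12084749, 13559880) ≈ 0.89121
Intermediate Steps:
Add(Mul(37570, Pow(27600, -1)), Mul(-23092, Pow(49130, -1))) = Add(Mul(37570, Rational(1, 27600)), Mul(-23092, Rational(1, 49130))) = Add(Rational(3757, 2760), Rational(-11546, 24565)) = Rational(12084749, 13559880)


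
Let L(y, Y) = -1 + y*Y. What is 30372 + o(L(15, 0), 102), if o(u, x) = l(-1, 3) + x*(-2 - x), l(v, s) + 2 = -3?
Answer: 19759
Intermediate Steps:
l(v, s) = -5 (l(v, s) = -2 - 3 = -5)
L(y, Y) = -1 + Y*y
o(u, x) = -5 + x*(-2 - x)
30372 + o(L(15, 0), 102) = 30372 + (-5 - 1*102² - 2*102) = 30372 + (-5 - 1*10404 - 204) = 30372 + (-5 - 10404 - 204) = 30372 - 10613 = 19759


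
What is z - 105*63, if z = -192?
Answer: -6807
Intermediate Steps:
z - 105*63 = -192 - 105*63 = -192 - 6615 = -6807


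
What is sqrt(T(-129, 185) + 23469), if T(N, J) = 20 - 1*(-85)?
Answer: sqrt(23574) ≈ 153.54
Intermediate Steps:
T(N, J) = 105 (T(N, J) = 20 + 85 = 105)
sqrt(T(-129, 185) + 23469) = sqrt(105 + 23469) = sqrt(23574)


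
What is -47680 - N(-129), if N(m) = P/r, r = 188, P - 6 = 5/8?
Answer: -71710773/1504 ≈ -47680.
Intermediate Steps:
P = 53/8 (P = 6 + 5/8 = 53/8 ≈ 6.6250)
N(m) = 53/1504 (N(m) = (53/8)/188 = (53/8)*(1/188) = 53/1504)
-47680 - N(-129) = -47680 - 1*53/1504 = -47680 - 53/1504 = -71710773/1504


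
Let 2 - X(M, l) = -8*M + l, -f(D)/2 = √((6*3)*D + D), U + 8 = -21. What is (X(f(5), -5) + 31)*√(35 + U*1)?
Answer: -16*√570 + 38*√6 ≈ -288.91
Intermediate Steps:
U = -29 (U = -8 - 21 = -29)
f(D) = -2*√19*√D (f(D) = -2*√((6*3)*D + D) = -2*√(18*D + D) = -2*√19*√D)
X(M, l) = 2 - l + 8*M (X(M, l) = 2 - (-8*M + l) = 2 - (l - 8*M) = 2 + (-l + 8*M) = 2 - l + 8*M)
(X(f(5), -5) + 31)*√(35 + U*1) = ((2 - 1*(-5) + 8*(-2*√19*√5)) + 31)*√(35 - 29*1) = ((2 + 5 + 8*(-2*√95)) + 31)*√(35 - 29) = ((2 + 5 - 16*√95) + 31)*√6 = ((7 - 16*√95) + 31)*√6 = (38 - 16*√95)*√6 = √6*(38 - 16*√95)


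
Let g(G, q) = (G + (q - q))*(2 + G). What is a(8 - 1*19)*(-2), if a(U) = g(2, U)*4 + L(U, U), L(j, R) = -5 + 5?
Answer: -64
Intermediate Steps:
L(j, R) = 0
g(G, q) = G*(2 + G) (g(G, q) = (G + 0)*(2 + G) = G*(2 + G))
a(U) = 32 (a(U) = (2*(2 + 2))*4 + 0 = (2*4)*4 + 0 = 8*4 + 0 = 32 + 0 = 32)
a(8 - 1*19)*(-2) = 32*(-2) = -64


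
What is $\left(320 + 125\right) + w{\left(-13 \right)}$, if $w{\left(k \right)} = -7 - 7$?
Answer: $431$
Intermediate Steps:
$w{\left(k \right)} = -14$
$\left(320 + 125\right) + w{\left(-13 \right)} = \left(320 + 125\right) - 14 = 445 - 14 = 431$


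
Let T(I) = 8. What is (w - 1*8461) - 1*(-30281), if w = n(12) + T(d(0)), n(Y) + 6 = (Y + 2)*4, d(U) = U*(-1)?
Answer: 21878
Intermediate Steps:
d(U) = -U
n(Y) = 2 + 4*Y (n(Y) = -6 + (Y + 2)*4 = -6 + (2 + Y)*4 = -6 + (8 + 4*Y) = 2 + 4*Y)
w = 58 (w = (2 + 4*12) + 8 = (2 + 48) + 8 = 50 + 8 = 58)
(w - 1*8461) - 1*(-30281) = (58 - 1*8461) - 1*(-30281) = (58 - 8461) + 30281 = -8403 + 30281 = 21878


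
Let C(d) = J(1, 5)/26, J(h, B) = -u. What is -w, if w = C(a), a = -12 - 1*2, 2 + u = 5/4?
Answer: -3/104 ≈ -0.028846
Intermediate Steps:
u = -3/4 (u = -2 + 5/4 = -3/4 ≈ -0.75000)
a = -14 (a = -12 - 2 = -14)
J(h, B) = 3/4 (J(h, B) = -1*(-3/4) = 3/4)
C(d) = 3/104 (C(d) = (3/4)/26 = (3/4)*(1/26) = 3/104)
w = 3/104 ≈ 0.028846
-w = -1*3/104 = -3/104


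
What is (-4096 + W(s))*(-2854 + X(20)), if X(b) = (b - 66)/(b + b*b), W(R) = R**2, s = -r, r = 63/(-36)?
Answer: 13083494927/1120 ≈ 1.1682e+7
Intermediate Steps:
r = -7/4 (r = 63*(-1/36) = -7/4 ≈ -1.7500)
s = 7/4 (s = -1*(-7/4) = 7/4 ≈ 1.7500)
X(b) = (-66 + b)/(b + b**2)
(-4096 + W(s))*(-2854 + X(20)) = (-4096 + (7/4)**2)*(-2854 + (-66 + 20)/(20*(1 + 20))) = (-4096 + 49/16)*(-2854 + (1/20)*(-46)/21) = -65487*(-2854 + (1/20)*(1/21)*(-46))/16 = -65487*(-2854 - 23/210)/16 = -65487/16*(-599363/210) = 13083494927/1120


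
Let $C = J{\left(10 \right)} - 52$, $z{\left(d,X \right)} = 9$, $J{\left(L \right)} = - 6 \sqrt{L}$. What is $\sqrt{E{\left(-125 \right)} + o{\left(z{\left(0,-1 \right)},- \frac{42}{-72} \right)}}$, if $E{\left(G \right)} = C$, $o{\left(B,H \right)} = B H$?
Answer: $\frac{\sqrt{-187 - 24 \sqrt{10}}}{2} \approx 8.107 i$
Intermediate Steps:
$C = -52 - 6 \sqrt{10}$ ($C = - 6 \sqrt{10} - 52 = -52 - 6 \sqrt{10} \approx -70.974$)
$E{\left(G \right)} = -52 - 6 \sqrt{10}$
$\sqrt{E{\left(-125 \right)} + o{\left(z{\left(0,-1 \right)},- \frac{42}{-72} \right)}} = \sqrt{\left(-52 - 6 \sqrt{10}\right) + 9 \left(- \frac{42}{-72}\right)} = \sqrt{\left(-52 - 6 \sqrt{10}\right) + 9 \left(\left(-42\right) \left(- \frac{1}{72}\right)\right)} = \sqrt{\left(-52 - 6 \sqrt{10}\right) + 9 \cdot \frac{7}{12}} = \sqrt{\left(-52 - 6 \sqrt{10}\right) + \frac{21}{4}} = \sqrt{- \frac{187}{4} - 6 \sqrt{10}}$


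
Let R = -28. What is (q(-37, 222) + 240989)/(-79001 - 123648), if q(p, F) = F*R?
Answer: -234773/202649 ≈ -1.1585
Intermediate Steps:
q(p, F) = -28*F (q(p, F) = F*(-28) = -28*F)
(q(-37, 222) + 240989)/(-79001 - 123648) = (-28*222 + 240989)/(-79001 - 123648) = (-6216 + 240989)/(-202649) = 234773*(-1/202649) = -234773/202649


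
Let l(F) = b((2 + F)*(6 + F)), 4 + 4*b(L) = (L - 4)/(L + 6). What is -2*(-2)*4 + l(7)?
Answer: 7493/492 ≈ 15.230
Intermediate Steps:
b(L) = -1 + (-4 + L)/(4*(6 + L)) (b(L) = -1 + ((L - 4)/(L + 6))/4 = -1 + ((-4 + L)/(6 + L))/4 = -1 + (-4 + L)/(4*(6 + L)))
l(F) = (-28 - 3*(2 + F)*(6 + F))/(4*(6 + (2 + F)*(6 + F)))
-2*(-2)*4 + l(7) = -2*(-2)*4 + (-64 - 24*7 - 3*7²)/(4*(18 + 7² + 8*7)) = 4*4 + (-64 - 168 - 3*49)/(4*(18 + 49 + 56)) = 16 + (¼)*(-64 - 168 - 147)/123 = 16 + (¼)*(1/123)*(-379) = 16 - 379/492 = 7493/492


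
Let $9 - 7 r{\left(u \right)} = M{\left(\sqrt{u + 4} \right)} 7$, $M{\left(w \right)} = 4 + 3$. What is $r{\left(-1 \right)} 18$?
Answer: $- \frac{720}{7} \approx -102.86$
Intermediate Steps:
$M{\left(w \right)} = 7$
$r{\left(u \right)} = - \frac{40}{7}$ ($r{\left(u \right)} = \frac{9}{7} - \frac{7 \cdot 7}{7} = \frac{9}{7} - 7 = - \frac{40}{7}$)
$r{\left(-1 \right)} 18 = \left(- \frac{40}{7}\right) 18 = - \frac{720}{7}$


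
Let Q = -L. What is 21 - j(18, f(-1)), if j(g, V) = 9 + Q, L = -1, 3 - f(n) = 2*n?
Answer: 11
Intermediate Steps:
f(n) = 3 - 2*n
Q = 1 (Q = -1*(-1) = 1)
j(g, V) = 10 (j(g, V) = 9 + 1 = 10)
21 - j(18, f(-1)) = 21 - 1*10 = 21 - 10 = 11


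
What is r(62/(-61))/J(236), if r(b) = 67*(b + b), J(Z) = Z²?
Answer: -2077/849364 ≈ -0.0024454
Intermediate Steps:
r(b) = 134*b (r(b) = 67*(2*b) = 134*b)
r(62/(-61))/J(236) = (134*(62/(-61)))/(236²) = (134*(62*(-1/61)))/55696 = (134*(-62/61))*(1/55696) = -8308/61*1/55696 = -2077/849364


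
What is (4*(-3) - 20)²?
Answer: 1024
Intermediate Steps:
(4*(-3) - 20)² = (-12 - 20)² = (-32)² = 1024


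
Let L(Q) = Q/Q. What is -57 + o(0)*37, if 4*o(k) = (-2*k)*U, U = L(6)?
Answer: -57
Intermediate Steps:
L(Q) = 1
U = 1
o(k) = -k/2 (o(k) = (-2*k*1)/4 = (-2*k)/4 = -k/2)
-57 + o(0)*37 = -57 - ½*0*37 = -57 + 0*37 = -57 + 0 = -57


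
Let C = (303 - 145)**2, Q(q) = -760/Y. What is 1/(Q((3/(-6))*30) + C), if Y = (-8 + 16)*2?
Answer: 2/49833 ≈ 4.0134e-5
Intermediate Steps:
Y = 16 (Y = 8*2 = 16)
Q(q) = -95/2 (Q(q) = -760/16 = -760*1/16 = -95/2)
C = 24964 (C = 158**2 = 24964)
1/(Q((3/(-6))*30) + C) = 1/(-95/2 + 24964) = 1/(49833/2) = 2/49833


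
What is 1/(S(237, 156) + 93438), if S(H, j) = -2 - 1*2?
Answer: 1/93434 ≈ 1.0703e-5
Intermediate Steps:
S(H, j) = -4 (S(H, j) = -2 - 2 = -4)
1/(S(237, 156) + 93438) = 1/(-4 + 93438) = 1/93434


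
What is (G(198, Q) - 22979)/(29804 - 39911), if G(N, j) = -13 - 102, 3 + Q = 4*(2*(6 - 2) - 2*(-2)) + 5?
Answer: 2566/1123 ≈ 2.2850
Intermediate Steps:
Q = 50 (Q = -3 + (4*(2*(6 - 2) - 2*(-2)) + 5) = -3 + (4*(2*4 + 4) + 5) = -3 + (4*(8 + 4) + 5) = -3 + (4*12 + 5) = -3 + (48 + 5) = -3 + 53 = 50)
G(N, j) = -115
(G(198, Q) - 22979)/(29804 - 39911) = (-115 - 22979)/(29804 - 39911) = -23094/(-10107) = -23094*(-1/10107) = 2566/1123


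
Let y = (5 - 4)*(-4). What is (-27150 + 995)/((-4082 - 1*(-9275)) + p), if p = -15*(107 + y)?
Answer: -26155/3648 ≈ -7.1697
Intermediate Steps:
y = -4 (y = 1*(-4) = -4)
p = -1545 (p = -15*(107 - 4) = -15*103 = -1545)
(-27150 + 995)/((-4082 - 1*(-9275)) + p) = (-27150 + 995)/((-4082 - 1*(-9275)) - 1545) = -26155/((-4082 + 9275) - 1545) = -26155/(5193 - 1545) = -26155/3648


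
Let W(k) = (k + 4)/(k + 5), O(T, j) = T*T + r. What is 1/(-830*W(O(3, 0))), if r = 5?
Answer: -19/14940 ≈ -0.0012718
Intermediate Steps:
O(T, j) = 5 + T² (O(T, j) = T*T + 5 = T² + 5 = 5 + T²)
W(k) = (4 + k)/(5 + k)
1/(-830*W(O(3, 0))) = 1/(-830*(4 + (5 + 3²))/(5 + (5 + 3²))) = 1/(-830*(4 + (5 + 9))/(5 + (5 + 9))) = 1/(-830*(4 + 14)/(5 + 14)) = 1/(-830*18/19) = 1/(-14940/19) = -19/14940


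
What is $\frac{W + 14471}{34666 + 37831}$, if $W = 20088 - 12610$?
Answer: $\frac{21949}{72497} \approx 0.30276$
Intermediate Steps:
$W = 7478$
$\frac{W + 14471}{34666 + 37831} = \frac{7478 + 14471}{34666 + 37831} = \frac{21949}{72497}$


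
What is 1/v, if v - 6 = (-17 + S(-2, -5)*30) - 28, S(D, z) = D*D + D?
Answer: 1/21 ≈ 0.047619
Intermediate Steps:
S(D, z) = D + D² (S(D, z) = D² + D = D + D²)
v = 21 (v = 6 + ((-17 - 2*(1 - 2)*30) - 28) = 6 + ((-17 - 2*(-1)*30) - 28) = 6 + ((-17 + 2*30) - 28) = 6 + ((-17 + 60) - 28) = 6 + (43 - 28) = 6 + 15 = 21)
1/v = 1/21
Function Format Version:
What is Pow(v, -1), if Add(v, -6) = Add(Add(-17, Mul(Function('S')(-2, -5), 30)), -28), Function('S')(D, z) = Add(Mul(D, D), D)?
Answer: Rational(1, 21) ≈ 0.047619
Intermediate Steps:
Function('S')(D, z) = Add(D, Pow(D, 2)) (Function('S')(D, z) = Add(Pow(D, 2), D) = Add(D, Pow(D, 2)))
v = 21 (v = Add(6, Add(Add(-17, Mul(Mul(-2, Add(1, -2)), 30)), -28)) = Add(6, Add(Add(-17, Mul(Mul(-2, -1), 30)), -28)) = Add(6, Add(Add(-17, Mul(2, 30)), -28)) = Add(6, Add(Add(-17, 60), -28)) = Add(6, Add(43, -28)) = Add(6, 15) = 21)
Pow(v, -1) = Pow(21, -1) = Rational(1, 21)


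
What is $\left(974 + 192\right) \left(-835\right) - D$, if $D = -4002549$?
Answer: $3028939$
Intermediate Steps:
$\left(974 + 192\right) \left(-835\right) - D = \left(974 + 192\right) \left(-835\right) - -4002549 = 1166 \left(-835\right) + 4002549 = -973610 + 4002549 = 3028939$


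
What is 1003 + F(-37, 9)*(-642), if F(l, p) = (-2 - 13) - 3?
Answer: 12559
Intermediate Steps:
F(l, p) = -18 (F(l, p) = -15 - 3 = -18)
1003 + F(-37, 9)*(-642) = 1003 - 18*(-642) = 1003 + 11556 = 12559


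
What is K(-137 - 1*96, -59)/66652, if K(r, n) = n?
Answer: -59/66652 ≈ -0.00088520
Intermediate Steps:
K(-137 - 1*96, -59)/66652 = -59/66652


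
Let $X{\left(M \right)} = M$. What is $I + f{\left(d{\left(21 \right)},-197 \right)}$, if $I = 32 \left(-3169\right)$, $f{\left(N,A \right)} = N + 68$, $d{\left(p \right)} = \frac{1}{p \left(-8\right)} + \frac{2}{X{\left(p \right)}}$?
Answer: $- \frac{5675035}{56} \approx -1.0134 \cdot 10^{5}$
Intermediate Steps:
$d{\left(p \right)} = \frac{15}{8 p}$ ($d{\left(p \right)} = \frac{1}{p \left(-8\right)} + \frac{2}{p} = \frac{1}{p} \left(- \frac{1}{8}\right) + \frac{2}{p} = - \frac{1}{8 p} + \frac{2}{p} = \frac{15}{8 p}$)
$f{\left(N,A \right)} = 68 + N$
$I = -101408$
$I + f{\left(d{\left(21 \right)},-197 \right)} = -101408 + \left(68 + \frac{15}{8 \cdot 21}\right) = -101408 + \left(68 + \frac{15}{8} \cdot \frac{1}{21}\right) = -101408 + \left(68 + \frac{5}{56}\right) = -101408 + \frac{3813}{56} = - \frac{5675035}{56}$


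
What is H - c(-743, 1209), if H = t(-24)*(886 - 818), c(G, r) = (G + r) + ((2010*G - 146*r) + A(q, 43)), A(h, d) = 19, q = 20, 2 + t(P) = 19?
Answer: 1670615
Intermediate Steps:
t(P) = 17 (t(P) = -2 + 19 = 17)
c(G, r) = 19 - 145*r + 2011*G (c(G, r) = (G + r) + ((2010*G - 146*r) + 19) = (G + r) + ((-146*r + 2010*G) + 19) = (G + r) + (19 - 146*r + 2010*G) = 19 - 145*r + 2011*G)
H = 1156 (H = 17*(886 - 818) = 17*68 = 1156)
H - c(-743, 1209) = 1156 - (19 - 145*1209 + 2011*(-743)) = 1156 - (19 - 175305 - 1494173) = 1156 - 1*(-1669459) = 1156 + 1669459 = 1670615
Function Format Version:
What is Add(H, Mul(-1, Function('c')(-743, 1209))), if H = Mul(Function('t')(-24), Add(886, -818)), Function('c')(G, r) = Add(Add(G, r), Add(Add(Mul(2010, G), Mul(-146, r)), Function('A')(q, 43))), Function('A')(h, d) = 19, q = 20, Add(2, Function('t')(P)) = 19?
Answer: 1670615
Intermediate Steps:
Function('t')(P) = 17 (Function('t')(P) = Add(-2, 19) = 17)
Function('c')(G, r) = Add(19, Mul(-145, r), Mul(2011, G)) (Function('c')(G, r) = Add(Add(G, r), Add(Add(Mul(2010, G), Mul(-146, r)), 19)) = Add(Add(G, r), Add(Add(Mul(-146, r), Mul(2010, G)), 19)) = Add(Add(G, r), Add(19, Mul(-146, r), Mul(2010, G))) = Add(19, Mul(-145, r), Mul(2011, G)))
H = 1156 (H = Mul(17, Add(886, -818)) = Mul(17, 68) = 1156)
Add(H, Mul(-1, Function('c')(-743, 1209))) = Add(1156, Mul(-1, Add(19, Mul(-145, 1209), Mul(2011, -743)))) = Add(1156, Mul(-1, Add(19, -175305, -1494173))) = Add(1156, Mul(-1, -1669459)) = Add(1156, 1669459) = 1670615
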